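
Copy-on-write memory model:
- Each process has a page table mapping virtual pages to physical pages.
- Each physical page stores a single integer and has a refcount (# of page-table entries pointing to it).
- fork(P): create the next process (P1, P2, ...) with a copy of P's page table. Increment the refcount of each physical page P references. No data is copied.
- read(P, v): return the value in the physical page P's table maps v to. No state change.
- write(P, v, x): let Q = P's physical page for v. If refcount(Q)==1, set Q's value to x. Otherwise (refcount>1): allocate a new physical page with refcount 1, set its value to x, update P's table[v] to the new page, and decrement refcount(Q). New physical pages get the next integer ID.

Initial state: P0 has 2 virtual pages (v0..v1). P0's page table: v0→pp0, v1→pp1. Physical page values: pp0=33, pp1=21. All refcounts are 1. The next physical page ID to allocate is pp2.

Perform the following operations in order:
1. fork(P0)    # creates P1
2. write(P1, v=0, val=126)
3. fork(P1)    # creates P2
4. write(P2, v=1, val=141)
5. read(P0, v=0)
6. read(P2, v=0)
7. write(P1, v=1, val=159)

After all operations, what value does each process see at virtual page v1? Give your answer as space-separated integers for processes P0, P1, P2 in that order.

Answer: 21 159 141

Derivation:
Op 1: fork(P0) -> P1. 2 ppages; refcounts: pp0:2 pp1:2
Op 2: write(P1, v0, 126). refcount(pp0)=2>1 -> COPY to pp2. 3 ppages; refcounts: pp0:1 pp1:2 pp2:1
Op 3: fork(P1) -> P2. 3 ppages; refcounts: pp0:1 pp1:3 pp2:2
Op 4: write(P2, v1, 141). refcount(pp1)=3>1 -> COPY to pp3. 4 ppages; refcounts: pp0:1 pp1:2 pp2:2 pp3:1
Op 5: read(P0, v0) -> 33. No state change.
Op 6: read(P2, v0) -> 126. No state change.
Op 7: write(P1, v1, 159). refcount(pp1)=2>1 -> COPY to pp4. 5 ppages; refcounts: pp0:1 pp1:1 pp2:2 pp3:1 pp4:1
P0: v1 -> pp1 = 21
P1: v1 -> pp4 = 159
P2: v1 -> pp3 = 141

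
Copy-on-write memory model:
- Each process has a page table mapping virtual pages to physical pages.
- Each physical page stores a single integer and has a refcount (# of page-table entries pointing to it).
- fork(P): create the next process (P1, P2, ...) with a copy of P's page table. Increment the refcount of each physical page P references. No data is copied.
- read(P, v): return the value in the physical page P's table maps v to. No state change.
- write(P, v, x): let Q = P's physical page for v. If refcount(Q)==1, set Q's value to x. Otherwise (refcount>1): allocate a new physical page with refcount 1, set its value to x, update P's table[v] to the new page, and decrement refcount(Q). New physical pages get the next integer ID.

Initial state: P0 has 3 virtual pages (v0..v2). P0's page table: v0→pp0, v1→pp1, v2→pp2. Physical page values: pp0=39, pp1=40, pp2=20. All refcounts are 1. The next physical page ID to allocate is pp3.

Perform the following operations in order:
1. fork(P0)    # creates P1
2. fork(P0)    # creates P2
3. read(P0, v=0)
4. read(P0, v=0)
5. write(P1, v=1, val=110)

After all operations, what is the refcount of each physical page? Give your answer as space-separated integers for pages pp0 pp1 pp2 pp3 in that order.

Op 1: fork(P0) -> P1. 3 ppages; refcounts: pp0:2 pp1:2 pp2:2
Op 2: fork(P0) -> P2. 3 ppages; refcounts: pp0:3 pp1:3 pp2:3
Op 3: read(P0, v0) -> 39. No state change.
Op 4: read(P0, v0) -> 39. No state change.
Op 5: write(P1, v1, 110). refcount(pp1)=3>1 -> COPY to pp3. 4 ppages; refcounts: pp0:3 pp1:2 pp2:3 pp3:1

Answer: 3 2 3 1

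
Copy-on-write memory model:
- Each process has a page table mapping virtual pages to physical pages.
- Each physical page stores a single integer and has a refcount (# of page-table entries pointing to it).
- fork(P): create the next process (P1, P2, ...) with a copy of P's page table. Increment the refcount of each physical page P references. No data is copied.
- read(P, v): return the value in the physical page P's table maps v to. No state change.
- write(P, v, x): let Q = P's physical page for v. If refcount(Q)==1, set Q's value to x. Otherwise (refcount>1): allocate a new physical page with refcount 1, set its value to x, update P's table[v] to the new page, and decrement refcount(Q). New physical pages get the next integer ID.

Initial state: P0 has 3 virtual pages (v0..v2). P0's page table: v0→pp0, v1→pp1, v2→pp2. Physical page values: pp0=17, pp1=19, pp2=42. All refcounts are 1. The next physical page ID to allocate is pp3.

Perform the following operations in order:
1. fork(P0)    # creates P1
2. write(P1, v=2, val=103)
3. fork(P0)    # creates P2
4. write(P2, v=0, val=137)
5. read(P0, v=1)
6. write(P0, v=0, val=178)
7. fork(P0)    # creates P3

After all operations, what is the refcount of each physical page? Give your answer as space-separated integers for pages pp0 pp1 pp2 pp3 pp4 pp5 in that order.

Answer: 1 4 3 1 1 2

Derivation:
Op 1: fork(P0) -> P1. 3 ppages; refcounts: pp0:2 pp1:2 pp2:2
Op 2: write(P1, v2, 103). refcount(pp2)=2>1 -> COPY to pp3. 4 ppages; refcounts: pp0:2 pp1:2 pp2:1 pp3:1
Op 3: fork(P0) -> P2. 4 ppages; refcounts: pp0:3 pp1:3 pp2:2 pp3:1
Op 4: write(P2, v0, 137). refcount(pp0)=3>1 -> COPY to pp4. 5 ppages; refcounts: pp0:2 pp1:3 pp2:2 pp3:1 pp4:1
Op 5: read(P0, v1) -> 19. No state change.
Op 6: write(P0, v0, 178). refcount(pp0)=2>1 -> COPY to pp5. 6 ppages; refcounts: pp0:1 pp1:3 pp2:2 pp3:1 pp4:1 pp5:1
Op 7: fork(P0) -> P3. 6 ppages; refcounts: pp0:1 pp1:4 pp2:3 pp3:1 pp4:1 pp5:2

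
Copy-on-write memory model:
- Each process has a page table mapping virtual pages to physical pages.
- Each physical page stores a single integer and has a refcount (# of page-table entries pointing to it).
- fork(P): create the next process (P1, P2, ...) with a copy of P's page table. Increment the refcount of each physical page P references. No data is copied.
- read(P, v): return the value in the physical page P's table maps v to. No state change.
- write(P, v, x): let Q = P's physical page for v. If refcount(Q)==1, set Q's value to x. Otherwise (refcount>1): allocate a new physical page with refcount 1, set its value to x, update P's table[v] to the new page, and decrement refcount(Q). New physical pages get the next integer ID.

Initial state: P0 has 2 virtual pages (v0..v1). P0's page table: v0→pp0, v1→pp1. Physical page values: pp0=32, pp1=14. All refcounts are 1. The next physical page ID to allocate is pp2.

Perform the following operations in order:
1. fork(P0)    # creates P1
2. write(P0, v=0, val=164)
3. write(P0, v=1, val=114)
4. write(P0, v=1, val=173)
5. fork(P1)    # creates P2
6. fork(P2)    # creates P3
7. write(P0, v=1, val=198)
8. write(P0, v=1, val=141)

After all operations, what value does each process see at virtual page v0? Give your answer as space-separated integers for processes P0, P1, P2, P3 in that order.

Answer: 164 32 32 32

Derivation:
Op 1: fork(P0) -> P1. 2 ppages; refcounts: pp0:2 pp1:2
Op 2: write(P0, v0, 164). refcount(pp0)=2>1 -> COPY to pp2. 3 ppages; refcounts: pp0:1 pp1:2 pp2:1
Op 3: write(P0, v1, 114). refcount(pp1)=2>1 -> COPY to pp3. 4 ppages; refcounts: pp0:1 pp1:1 pp2:1 pp3:1
Op 4: write(P0, v1, 173). refcount(pp3)=1 -> write in place. 4 ppages; refcounts: pp0:1 pp1:1 pp2:1 pp3:1
Op 5: fork(P1) -> P2. 4 ppages; refcounts: pp0:2 pp1:2 pp2:1 pp3:1
Op 6: fork(P2) -> P3. 4 ppages; refcounts: pp0:3 pp1:3 pp2:1 pp3:1
Op 7: write(P0, v1, 198). refcount(pp3)=1 -> write in place. 4 ppages; refcounts: pp0:3 pp1:3 pp2:1 pp3:1
Op 8: write(P0, v1, 141). refcount(pp3)=1 -> write in place. 4 ppages; refcounts: pp0:3 pp1:3 pp2:1 pp3:1
P0: v0 -> pp2 = 164
P1: v0 -> pp0 = 32
P2: v0 -> pp0 = 32
P3: v0 -> pp0 = 32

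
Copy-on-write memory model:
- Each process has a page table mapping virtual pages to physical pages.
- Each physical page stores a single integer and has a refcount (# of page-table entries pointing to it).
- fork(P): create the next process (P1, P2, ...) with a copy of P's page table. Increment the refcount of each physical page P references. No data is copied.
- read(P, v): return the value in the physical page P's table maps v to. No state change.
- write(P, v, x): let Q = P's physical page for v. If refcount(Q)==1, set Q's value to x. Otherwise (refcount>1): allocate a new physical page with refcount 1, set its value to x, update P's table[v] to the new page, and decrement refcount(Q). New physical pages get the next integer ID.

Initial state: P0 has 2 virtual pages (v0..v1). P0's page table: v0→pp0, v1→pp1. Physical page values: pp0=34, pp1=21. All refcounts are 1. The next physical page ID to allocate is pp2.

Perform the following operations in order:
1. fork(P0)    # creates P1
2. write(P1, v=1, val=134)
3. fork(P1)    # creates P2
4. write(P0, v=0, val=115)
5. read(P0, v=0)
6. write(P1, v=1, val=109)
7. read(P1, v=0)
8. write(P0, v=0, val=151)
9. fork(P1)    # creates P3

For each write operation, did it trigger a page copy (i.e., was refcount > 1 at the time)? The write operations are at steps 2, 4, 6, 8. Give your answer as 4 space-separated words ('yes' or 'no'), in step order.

Op 1: fork(P0) -> P1. 2 ppages; refcounts: pp0:2 pp1:2
Op 2: write(P1, v1, 134). refcount(pp1)=2>1 -> COPY to pp2. 3 ppages; refcounts: pp0:2 pp1:1 pp2:1
Op 3: fork(P1) -> P2. 3 ppages; refcounts: pp0:3 pp1:1 pp2:2
Op 4: write(P0, v0, 115). refcount(pp0)=3>1 -> COPY to pp3. 4 ppages; refcounts: pp0:2 pp1:1 pp2:2 pp3:1
Op 5: read(P0, v0) -> 115. No state change.
Op 6: write(P1, v1, 109). refcount(pp2)=2>1 -> COPY to pp4. 5 ppages; refcounts: pp0:2 pp1:1 pp2:1 pp3:1 pp4:1
Op 7: read(P1, v0) -> 34. No state change.
Op 8: write(P0, v0, 151). refcount(pp3)=1 -> write in place. 5 ppages; refcounts: pp0:2 pp1:1 pp2:1 pp3:1 pp4:1
Op 9: fork(P1) -> P3. 5 ppages; refcounts: pp0:3 pp1:1 pp2:1 pp3:1 pp4:2

yes yes yes no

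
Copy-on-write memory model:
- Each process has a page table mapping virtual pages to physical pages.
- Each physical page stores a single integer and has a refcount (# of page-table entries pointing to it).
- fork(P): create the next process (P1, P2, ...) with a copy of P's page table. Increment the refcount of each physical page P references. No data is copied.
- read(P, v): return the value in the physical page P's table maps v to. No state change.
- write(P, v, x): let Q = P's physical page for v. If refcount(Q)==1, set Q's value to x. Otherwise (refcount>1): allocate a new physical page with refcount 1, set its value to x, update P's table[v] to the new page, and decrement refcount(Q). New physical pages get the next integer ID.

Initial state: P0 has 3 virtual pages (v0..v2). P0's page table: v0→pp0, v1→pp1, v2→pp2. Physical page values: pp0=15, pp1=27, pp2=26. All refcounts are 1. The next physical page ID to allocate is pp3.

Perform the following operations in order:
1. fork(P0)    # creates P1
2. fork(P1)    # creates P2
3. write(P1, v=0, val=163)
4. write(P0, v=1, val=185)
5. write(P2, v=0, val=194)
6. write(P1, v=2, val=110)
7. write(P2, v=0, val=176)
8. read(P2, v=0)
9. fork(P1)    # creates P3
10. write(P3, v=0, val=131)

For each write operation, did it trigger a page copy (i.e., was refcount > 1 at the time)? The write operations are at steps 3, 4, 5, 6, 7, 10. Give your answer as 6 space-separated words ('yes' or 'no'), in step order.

Op 1: fork(P0) -> P1. 3 ppages; refcounts: pp0:2 pp1:2 pp2:2
Op 2: fork(P1) -> P2. 3 ppages; refcounts: pp0:3 pp1:3 pp2:3
Op 3: write(P1, v0, 163). refcount(pp0)=3>1 -> COPY to pp3. 4 ppages; refcounts: pp0:2 pp1:3 pp2:3 pp3:1
Op 4: write(P0, v1, 185). refcount(pp1)=3>1 -> COPY to pp4. 5 ppages; refcounts: pp0:2 pp1:2 pp2:3 pp3:1 pp4:1
Op 5: write(P2, v0, 194). refcount(pp0)=2>1 -> COPY to pp5. 6 ppages; refcounts: pp0:1 pp1:2 pp2:3 pp3:1 pp4:1 pp5:1
Op 6: write(P1, v2, 110). refcount(pp2)=3>1 -> COPY to pp6. 7 ppages; refcounts: pp0:1 pp1:2 pp2:2 pp3:1 pp4:1 pp5:1 pp6:1
Op 7: write(P2, v0, 176). refcount(pp5)=1 -> write in place. 7 ppages; refcounts: pp0:1 pp1:2 pp2:2 pp3:1 pp4:1 pp5:1 pp6:1
Op 8: read(P2, v0) -> 176. No state change.
Op 9: fork(P1) -> P3. 7 ppages; refcounts: pp0:1 pp1:3 pp2:2 pp3:2 pp4:1 pp5:1 pp6:2
Op 10: write(P3, v0, 131). refcount(pp3)=2>1 -> COPY to pp7. 8 ppages; refcounts: pp0:1 pp1:3 pp2:2 pp3:1 pp4:1 pp5:1 pp6:2 pp7:1

yes yes yes yes no yes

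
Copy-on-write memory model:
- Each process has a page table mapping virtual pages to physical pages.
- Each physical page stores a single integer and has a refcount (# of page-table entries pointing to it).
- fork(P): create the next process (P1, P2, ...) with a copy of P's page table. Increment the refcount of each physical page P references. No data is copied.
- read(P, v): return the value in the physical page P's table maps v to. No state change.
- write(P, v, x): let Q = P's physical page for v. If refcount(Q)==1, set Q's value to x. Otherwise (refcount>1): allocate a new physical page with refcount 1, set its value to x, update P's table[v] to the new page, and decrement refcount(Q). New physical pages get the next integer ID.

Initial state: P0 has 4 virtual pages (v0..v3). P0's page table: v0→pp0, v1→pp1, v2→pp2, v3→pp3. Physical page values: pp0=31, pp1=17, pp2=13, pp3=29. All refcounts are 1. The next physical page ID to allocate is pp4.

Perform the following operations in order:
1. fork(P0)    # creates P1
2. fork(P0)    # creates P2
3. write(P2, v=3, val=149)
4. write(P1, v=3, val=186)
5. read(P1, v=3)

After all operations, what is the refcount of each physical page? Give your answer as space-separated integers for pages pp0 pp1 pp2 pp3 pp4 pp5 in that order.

Op 1: fork(P0) -> P1. 4 ppages; refcounts: pp0:2 pp1:2 pp2:2 pp3:2
Op 2: fork(P0) -> P2. 4 ppages; refcounts: pp0:3 pp1:3 pp2:3 pp3:3
Op 3: write(P2, v3, 149). refcount(pp3)=3>1 -> COPY to pp4. 5 ppages; refcounts: pp0:3 pp1:3 pp2:3 pp3:2 pp4:1
Op 4: write(P1, v3, 186). refcount(pp3)=2>1 -> COPY to pp5. 6 ppages; refcounts: pp0:3 pp1:3 pp2:3 pp3:1 pp4:1 pp5:1
Op 5: read(P1, v3) -> 186. No state change.

Answer: 3 3 3 1 1 1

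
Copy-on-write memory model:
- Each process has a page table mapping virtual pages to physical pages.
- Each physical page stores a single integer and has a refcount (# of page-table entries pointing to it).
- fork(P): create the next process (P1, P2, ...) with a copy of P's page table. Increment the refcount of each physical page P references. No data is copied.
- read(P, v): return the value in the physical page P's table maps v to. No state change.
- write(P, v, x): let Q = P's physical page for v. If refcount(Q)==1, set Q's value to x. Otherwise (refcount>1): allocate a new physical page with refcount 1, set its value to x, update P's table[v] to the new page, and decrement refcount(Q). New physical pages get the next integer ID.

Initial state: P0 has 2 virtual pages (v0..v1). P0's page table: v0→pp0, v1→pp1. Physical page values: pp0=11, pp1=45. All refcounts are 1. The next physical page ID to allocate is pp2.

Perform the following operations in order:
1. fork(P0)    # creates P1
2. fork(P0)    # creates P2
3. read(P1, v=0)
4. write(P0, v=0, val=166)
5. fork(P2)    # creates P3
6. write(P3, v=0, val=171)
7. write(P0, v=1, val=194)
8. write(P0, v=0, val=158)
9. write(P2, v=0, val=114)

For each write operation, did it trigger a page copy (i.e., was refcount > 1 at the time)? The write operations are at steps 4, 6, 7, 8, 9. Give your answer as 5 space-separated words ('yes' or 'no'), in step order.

Op 1: fork(P0) -> P1. 2 ppages; refcounts: pp0:2 pp1:2
Op 2: fork(P0) -> P2. 2 ppages; refcounts: pp0:3 pp1:3
Op 3: read(P1, v0) -> 11. No state change.
Op 4: write(P0, v0, 166). refcount(pp0)=3>1 -> COPY to pp2. 3 ppages; refcounts: pp0:2 pp1:3 pp2:1
Op 5: fork(P2) -> P3. 3 ppages; refcounts: pp0:3 pp1:4 pp2:1
Op 6: write(P3, v0, 171). refcount(pp0)=3>1 -> COPY to pp3. 4 ppages; refcounts: pp0:2 pp1:4 pp2:1 pp3:1
Op 7: write(P0, v1, 194). refcount(pp1)=4>1 -> COPY to pp4. 5 ppages; refcounts: pp0:2 pp1:3 pp2:1 pp3:1 pp4:1
Op 8: write(P0, v0, 158). refcount(pp2)=1 -> write in place. 5 ppages; refcounts: pp0:2 pp1:3 pp2:1 pp3:1 pp4:1
Op 9: write(P2, v0, 114). refcount(pp0)=2>1 -> COPY to pp5. 6 ppages; refcounts: pp0:1 pp1:3 pp2:1 pp3:1 pp4:1 pp5:1

yes yes yes no yes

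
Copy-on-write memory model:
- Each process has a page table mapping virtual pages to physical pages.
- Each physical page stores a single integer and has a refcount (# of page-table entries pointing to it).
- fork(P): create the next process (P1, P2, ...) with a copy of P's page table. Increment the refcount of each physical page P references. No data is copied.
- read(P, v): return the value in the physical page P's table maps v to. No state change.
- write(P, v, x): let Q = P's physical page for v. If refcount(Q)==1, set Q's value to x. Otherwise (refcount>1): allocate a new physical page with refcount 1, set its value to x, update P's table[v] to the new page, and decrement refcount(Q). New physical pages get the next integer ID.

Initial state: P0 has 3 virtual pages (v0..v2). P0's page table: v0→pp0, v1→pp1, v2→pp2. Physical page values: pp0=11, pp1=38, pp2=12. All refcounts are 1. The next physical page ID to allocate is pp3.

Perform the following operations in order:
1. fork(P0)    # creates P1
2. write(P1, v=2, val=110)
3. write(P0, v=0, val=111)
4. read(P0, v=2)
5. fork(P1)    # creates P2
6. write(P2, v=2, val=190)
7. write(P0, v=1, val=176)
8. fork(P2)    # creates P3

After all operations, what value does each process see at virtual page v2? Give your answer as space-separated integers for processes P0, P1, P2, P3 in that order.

Answer: 12 110 190 190

Derivation:
Op 1: fork(P0) -> P1. 3 ppages; refcounts: pp0:2 pp1:2 pp2:2
Op 2: write(P1, v2, 110). refcount(pp2)=2>1 -> COPY to pp3. 4 ppages; refcounts: pp0:2 pp1:2 pp2:1 pp3:1
Op 3: write(P0, v0, 111). refcount(pp0)=2>1 -> COPY to pp4. 5 ppages; refcounts: pp0:1 pp1:2 pp2:1 pp3:1 pp4:1
Op 4: read(P0, v2) -> 12. No state change.
Op 5: fork(P1) -> P2. 5 ppages; refcounts: pp0:2 pp1:3 pp2:1 pp3:2 pp4:1
Op 6: write(P2, v2, 190). refcount(pp3)=2>1 -> COPY to pp5. 6 ppages; refcounts: pp0:2 pp1:3 pp2:1 pp3:1 pp4:1 pp5:1
Op 7: write(P0, v1, 176). refcount(pp1)=3>1 -> COPY to pp6. 7 ppages; refcounts: pp0:2 pp1:2 pp2:1 pp3:1 pp4:1 pp5:1 pp6:1
Op 8: fork(P2) -> P3. 7 ppages; refcounts: pp0:3 pp1:3 pp2:1 pp3:1 pp4:1 pp5:2 pp6:1
P0: v2 -> pp2 = 12
P1: v2 -> pp3 = 110
P2: v2 -> pp5 = 190
P3: v2 -> pp5 = 190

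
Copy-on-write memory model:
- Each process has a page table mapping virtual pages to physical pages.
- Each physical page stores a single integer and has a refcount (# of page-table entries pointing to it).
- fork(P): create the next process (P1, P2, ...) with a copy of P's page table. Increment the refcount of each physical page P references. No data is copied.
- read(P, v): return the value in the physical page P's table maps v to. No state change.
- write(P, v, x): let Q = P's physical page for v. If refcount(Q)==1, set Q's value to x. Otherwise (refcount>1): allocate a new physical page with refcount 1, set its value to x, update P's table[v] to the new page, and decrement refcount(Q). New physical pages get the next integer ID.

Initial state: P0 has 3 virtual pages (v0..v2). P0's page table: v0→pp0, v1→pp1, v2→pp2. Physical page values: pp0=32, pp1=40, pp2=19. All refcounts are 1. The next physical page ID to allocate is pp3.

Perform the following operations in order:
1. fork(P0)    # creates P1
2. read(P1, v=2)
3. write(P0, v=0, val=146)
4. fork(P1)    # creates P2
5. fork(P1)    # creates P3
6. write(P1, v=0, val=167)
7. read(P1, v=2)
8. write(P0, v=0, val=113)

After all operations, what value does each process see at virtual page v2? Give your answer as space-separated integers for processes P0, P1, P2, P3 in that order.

Answer: 19 19 19 19

Derivation:
Op 1: fork(P0) -> P1. 3 ppages; refcounts: pp0:2 pp1:2 pp2:2
Op 2: read(P1, v2) -> 19. No state change.
Op 3: write(P0, v0, 146). refcount(pp0)=2>1 -> COPY to pp3. 4 ppages; refcounts: pp0:1 pp1:2 pp2:2 pp3:1
Op 4: fork(P1) -> P2. 4 ppages; refcounts: pp0:2 pp1:3 pp2:3 pp3:1
Op 5: fork(P1) -> P3. 4 ppages; refcounts: pp0:3 pp1:4 pp2:4 pp3:1
Op 6: write(P1, v0, 167). refcount(pp0)=3>1 -> COPY to pp4. 5 ppages; refcounts: pp0:2 pp1:4 pp2:4 pp3:1 pp4:1
Op 7: read(P1, v2) -> 19. No state change.
Op 8: write(P0, v0, 113). refcount(pp3)=1 -> write in place. 5 ppages; refcounts: pp0:2 pp1:4 pp2:4 pp3:1 pp4:1
P0: v2 -> pp2 = 19
P1: v2 -> pp2 = 19
P2: v2 -> pp2 = 19
P3: v2 -> pp2 = 19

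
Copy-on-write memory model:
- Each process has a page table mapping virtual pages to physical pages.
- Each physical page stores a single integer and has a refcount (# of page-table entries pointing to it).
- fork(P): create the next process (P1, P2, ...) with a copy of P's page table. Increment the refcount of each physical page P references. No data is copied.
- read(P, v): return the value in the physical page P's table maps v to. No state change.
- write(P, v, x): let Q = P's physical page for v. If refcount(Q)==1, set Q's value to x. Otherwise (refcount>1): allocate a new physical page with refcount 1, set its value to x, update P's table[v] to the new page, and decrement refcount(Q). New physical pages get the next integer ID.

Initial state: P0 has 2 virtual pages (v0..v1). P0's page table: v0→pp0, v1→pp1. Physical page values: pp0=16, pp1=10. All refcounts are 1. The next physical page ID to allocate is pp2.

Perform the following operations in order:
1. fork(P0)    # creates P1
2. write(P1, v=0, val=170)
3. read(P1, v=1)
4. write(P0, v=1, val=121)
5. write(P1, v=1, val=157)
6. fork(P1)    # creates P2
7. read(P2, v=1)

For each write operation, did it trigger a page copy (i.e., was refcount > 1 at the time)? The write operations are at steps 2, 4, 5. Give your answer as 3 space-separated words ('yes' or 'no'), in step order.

Op 1: fork(P0) -> P1. 2 ppages; refcounts: pp0:2 pp1:2
Op 2: write(P1, v0, 170). refcount(pp0)=2>1 -> COPY to pp2. 3 ppages; refcounts: pp0:1 pp1:2 pp2:1
Op 3: read(P1, v1) -> 10. No state change.
Op 4: write(P0, v1, 121). refcount(pp1)=2>1 -> COPY to pp3. 4 ppages; refcounts: pp0:1 pp1:1 pp2:1 pp3:1
Op 5: write(P1, v1, 157). refcount(pp1)=1 -> write in place. 4 ppages; refcounts: pp0:1 pp1:1 pp2:1 pp3:1
Op 6: fork(P1) -> P2. 4 ppages; refcounts: pp0:1 pp1:2 pp2:2 pp3:1
Op 7: read(P2, v1) -> 157. No state change.

yes yes no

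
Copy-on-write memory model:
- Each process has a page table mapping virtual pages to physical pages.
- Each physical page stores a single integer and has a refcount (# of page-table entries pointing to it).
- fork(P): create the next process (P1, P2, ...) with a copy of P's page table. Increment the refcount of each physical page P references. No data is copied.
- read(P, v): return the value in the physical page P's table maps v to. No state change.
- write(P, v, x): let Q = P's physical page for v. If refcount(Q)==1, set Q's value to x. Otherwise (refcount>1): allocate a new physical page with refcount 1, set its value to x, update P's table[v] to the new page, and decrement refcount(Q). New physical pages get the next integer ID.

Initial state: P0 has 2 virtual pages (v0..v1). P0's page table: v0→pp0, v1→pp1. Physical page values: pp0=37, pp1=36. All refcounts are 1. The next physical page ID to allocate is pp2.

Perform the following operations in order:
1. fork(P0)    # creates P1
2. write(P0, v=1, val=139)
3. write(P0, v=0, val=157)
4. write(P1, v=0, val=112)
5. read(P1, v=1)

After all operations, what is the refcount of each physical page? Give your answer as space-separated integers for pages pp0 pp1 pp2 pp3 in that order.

Answer: 1 1 1 1

Derivation:
Op 1: fork(P0) -> P1. 2 ppages; refcounts: pp0:2 pp1:2
Op 2: write(P0, v1, 139). refcount(pp1)=2>1 -> COPY to pp2. 3 ppages; refcounts: pp0:2 pp1:1 pp2:1
Op 3: write(P0, v0, 157). refcount(pp0)=2>1 -> COPY to pp3. 4 ppages; refcounts: pp0:1 pp1:1 pp2:1 pp3:1
Op 4: write(P1, v0, 112). refcount(pp0)=1 -> write in place. 4 ppages; refcounts: pp0:1 pp1:1 pp2:1 pp3:1
Op 5: read(P1, v1) -> 36. No state change.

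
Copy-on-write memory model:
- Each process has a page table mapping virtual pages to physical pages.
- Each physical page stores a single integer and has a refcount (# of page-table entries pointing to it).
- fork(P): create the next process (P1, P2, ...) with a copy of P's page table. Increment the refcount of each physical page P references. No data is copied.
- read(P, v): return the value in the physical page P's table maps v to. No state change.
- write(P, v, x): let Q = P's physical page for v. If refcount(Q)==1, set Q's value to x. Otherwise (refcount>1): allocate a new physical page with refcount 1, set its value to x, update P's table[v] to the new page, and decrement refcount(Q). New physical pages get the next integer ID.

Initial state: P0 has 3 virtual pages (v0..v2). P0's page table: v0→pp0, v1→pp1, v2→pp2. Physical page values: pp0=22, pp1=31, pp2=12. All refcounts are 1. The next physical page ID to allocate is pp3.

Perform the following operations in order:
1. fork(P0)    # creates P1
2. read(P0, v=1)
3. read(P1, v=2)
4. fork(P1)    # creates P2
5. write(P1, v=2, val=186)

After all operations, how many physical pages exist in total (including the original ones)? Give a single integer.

Answer: 4

Derivation:
Op 1: fork(P0) -> P1. 3 ppages; refcounts: pp0:2 pp1:2 pp2:2
Op 2: read(P0, v1) -> 31. No state change.
Op 3: read(P1, v2) -> 12. No state change.
Op 4: fork(P1) -> P2. 3 ppages; refcounts: pp0:3 pp1:3 pp2:3
Op 5: write(P1, v2, 186). refcount(pp2)=3>1 -> COPY to pp3. 4 ppages; refcounts: pp0:3 pp1:3 pp2:2 pp3:1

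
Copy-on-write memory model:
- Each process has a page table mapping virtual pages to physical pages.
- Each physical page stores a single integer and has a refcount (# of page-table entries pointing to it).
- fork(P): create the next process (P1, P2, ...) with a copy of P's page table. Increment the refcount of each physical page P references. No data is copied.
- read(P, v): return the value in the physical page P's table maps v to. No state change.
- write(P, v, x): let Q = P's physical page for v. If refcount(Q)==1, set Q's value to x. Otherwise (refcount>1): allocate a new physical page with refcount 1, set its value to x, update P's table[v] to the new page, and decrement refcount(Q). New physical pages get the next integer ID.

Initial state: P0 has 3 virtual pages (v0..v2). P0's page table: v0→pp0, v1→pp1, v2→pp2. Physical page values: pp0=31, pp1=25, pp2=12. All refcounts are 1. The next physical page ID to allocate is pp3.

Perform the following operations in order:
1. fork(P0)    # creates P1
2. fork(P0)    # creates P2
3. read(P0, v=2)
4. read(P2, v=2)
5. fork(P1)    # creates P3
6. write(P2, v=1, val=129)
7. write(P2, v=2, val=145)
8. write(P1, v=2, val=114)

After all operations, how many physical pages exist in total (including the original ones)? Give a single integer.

Answer: 6

Derivation:
Op 1: fork(P0) -> P1. 3 ppages; refcounts: pp0:2 pp1:2 pp2:2
Op 2: fork(P0) -> P2. 3 ppages; refcounts: pp0:3 pp1:3 pp2:3
Op 3: read(P0, v2) -> 12. No state change.
Op 4: read(P2, v2) -> 12. No state change.
Op 5: fork(P1) -> P3. 3 ppages; refcounts: pp0:4 pp1:4 pp2:4
Op 6: write(P2, v1, 129). refcount(pp1)=4>1 -> COPY to pp3. 4 ppages; refcounts: pp0:4 pp1:3 pp2:4 pp3:1
Op 7: write(P2, v2, 145). refcount(pp2)=4>1 -> COPY to pp4. 5 ppages; refcounts: pp0:4 pp1:3 pp2:3 pp3:1 pp4:1
Op 8: write(P1, v2, 114). refcount(pp2)=3>1 -> COPY to pp5. 6 ppages; refcounts: pp0:4 pp1:3 pp2:2 pp3:1 pp4:1 pp5:1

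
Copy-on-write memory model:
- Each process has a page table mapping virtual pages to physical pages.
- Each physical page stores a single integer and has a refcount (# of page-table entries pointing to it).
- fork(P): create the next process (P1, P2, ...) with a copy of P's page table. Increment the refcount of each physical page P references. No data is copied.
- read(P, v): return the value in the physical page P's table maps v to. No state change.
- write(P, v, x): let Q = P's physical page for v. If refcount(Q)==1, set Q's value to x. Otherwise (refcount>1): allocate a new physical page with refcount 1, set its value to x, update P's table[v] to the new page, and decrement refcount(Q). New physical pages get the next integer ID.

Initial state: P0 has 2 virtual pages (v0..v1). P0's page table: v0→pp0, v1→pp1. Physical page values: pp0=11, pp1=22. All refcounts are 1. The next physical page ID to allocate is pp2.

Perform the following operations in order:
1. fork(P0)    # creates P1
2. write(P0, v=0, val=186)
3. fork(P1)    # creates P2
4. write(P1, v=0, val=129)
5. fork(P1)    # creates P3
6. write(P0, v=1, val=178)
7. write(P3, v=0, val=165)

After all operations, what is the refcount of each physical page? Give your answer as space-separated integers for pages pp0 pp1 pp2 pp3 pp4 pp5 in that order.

Answer: 1 3 1 1 1 1

Derivation:
Op 1: fork(P0) -> P1. 2 ppages; refcounts: pp0:2 pp1:2
Op 2: write(P0, v0, 186). refcount(pp0)=2>1 -> COPY to pp2. 3 ppages; refcounts: pp0:1 pp1:2 pp2:1
Op 3: fork(P1) -> P2. 3 ppages; refcounts: pp0:2 pp1:3 pp2:1
Op 4: write(P1, v0, 129). refcount(pp0)=2>1 -> COPY to pp3. 4 ppages; refcounts: pp0:1 pp1:3 pp2:1 pp3:1
Op 5: fork(P1) -> P3. 4 ppages; refcounts: pp0:1 pp1:4 pp2:1 pp3:2
Op 6: write(P0, v1, 178). refcount(pp1)=4>1 -> COPY to pp4. 5 ppages; refcounts: pp0:1 pp1:3 pp2:1 pp3:2 pp4:1
Op 7: write(P3, v0, 165). refcount(pp3)=2>1 -> COPY to pp5. 6 ppages; refcounts: pp0:1 pp1:3 pp2:1 pp3:1 pp4:1 pp5:1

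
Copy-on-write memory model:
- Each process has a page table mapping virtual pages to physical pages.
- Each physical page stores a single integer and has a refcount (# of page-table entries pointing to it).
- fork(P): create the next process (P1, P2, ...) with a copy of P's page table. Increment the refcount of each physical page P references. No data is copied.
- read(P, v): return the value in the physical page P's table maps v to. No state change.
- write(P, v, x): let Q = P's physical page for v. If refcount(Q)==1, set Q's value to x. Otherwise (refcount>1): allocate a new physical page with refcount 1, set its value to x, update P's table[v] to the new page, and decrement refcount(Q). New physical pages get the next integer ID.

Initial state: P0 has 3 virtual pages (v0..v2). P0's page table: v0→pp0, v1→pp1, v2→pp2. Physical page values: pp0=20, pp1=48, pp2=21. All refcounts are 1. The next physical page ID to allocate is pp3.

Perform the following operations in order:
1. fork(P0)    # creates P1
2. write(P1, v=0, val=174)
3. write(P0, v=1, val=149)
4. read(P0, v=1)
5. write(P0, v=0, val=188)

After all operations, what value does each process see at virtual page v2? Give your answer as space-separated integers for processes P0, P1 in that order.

Op 1: fork(P0) -> P1. 3 ppages; refcounts: pp0:2 pp1:2 pp2:2
Op 2: write(P1, v0, 174). refcount(pp0)=2>1 -> COPY to pp3. 4 ppages; refcounts: pp0:1 pp1:2 pp2:2 pp3:1
Op 3: write(P0, v1, 149). refcount(pp1)=2>1 -> COPY to pp4. 5 ppages; refcounts: pp0:1 pp1:1 pp2:2 pp3:1 pp4:1
Op 4: read(P0, v1) -> 149. No state change.
Op 5: write(P0, v0, 188). refcount(pp0)=1 -> write in place. 5 ppages; refcounts: pp0:1 pp1:1 pp2:2 pp3:1 pp4:1
P0: v2 -> pp2 = 21
P1: v2 -> pp2 = 21

Answer: 21 21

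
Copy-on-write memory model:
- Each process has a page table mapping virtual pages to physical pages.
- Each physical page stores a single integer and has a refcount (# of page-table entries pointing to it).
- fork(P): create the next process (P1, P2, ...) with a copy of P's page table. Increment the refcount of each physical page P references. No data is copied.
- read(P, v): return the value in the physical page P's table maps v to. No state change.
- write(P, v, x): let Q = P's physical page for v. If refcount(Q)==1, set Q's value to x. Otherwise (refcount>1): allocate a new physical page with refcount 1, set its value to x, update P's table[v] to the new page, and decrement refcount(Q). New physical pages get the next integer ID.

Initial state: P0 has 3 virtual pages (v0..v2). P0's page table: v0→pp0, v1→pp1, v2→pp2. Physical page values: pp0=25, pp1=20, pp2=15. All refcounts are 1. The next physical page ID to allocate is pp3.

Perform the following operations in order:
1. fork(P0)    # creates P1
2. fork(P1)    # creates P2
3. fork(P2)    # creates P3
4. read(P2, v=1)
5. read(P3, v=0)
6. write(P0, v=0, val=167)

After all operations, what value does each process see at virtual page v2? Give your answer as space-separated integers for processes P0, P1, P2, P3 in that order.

Op 1: fork(P0) -> P1. 3 ppages; refcounts: pp0:2 pp1:2 pp2:2
Op 2: fork(P1) -> P2. 3 ppages; refcounts: pp0:3 pp1:3 pp2:3
Op 3: fork(P2) -> P3. 3 ppages; refcounts: pp0:4 pp1:4 pp2:4
Op 4: read(P2, v1) -> 20. No state change.
Op 5: read(P3, v0) -> 25. No state change.
Op 6: write(P0, v0, 167). refcount(pp0)=4>1 -> COPY to pp3. 4 ppages; refcounts: pp0:3 pp1:4 pp2:4 pp3:1
P0: v2 -> pp2 = 15
P1: v2 -> pp2 = 15
P2: v2 -> pp2 = 15
P3: v2 -> pp2 = 15

Answer: 15 15 15 15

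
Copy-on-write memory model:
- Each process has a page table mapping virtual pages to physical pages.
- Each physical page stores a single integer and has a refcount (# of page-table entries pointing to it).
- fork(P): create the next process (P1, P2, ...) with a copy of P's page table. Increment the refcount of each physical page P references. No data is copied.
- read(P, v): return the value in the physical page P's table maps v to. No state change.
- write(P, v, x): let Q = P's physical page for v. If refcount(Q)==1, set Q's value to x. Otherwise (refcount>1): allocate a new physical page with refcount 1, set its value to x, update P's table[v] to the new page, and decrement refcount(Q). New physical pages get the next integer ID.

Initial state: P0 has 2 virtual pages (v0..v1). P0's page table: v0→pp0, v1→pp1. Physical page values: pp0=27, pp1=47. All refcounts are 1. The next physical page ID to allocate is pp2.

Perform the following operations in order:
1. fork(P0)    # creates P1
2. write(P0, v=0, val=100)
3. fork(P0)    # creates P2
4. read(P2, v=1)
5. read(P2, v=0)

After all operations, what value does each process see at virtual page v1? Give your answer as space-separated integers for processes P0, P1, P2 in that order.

Answer: 47 47 47

Derivation:
Op 1: fork(P0) -> P1. 2 ppages; refcounts: pp0:2 pp1:2
Op 2: write(P0, v0, 100). refcount(pp0)=2>1 -> COPY to pp2. 3 ppages; refcounts: pp0:1 pp1:2 pp2:1
Op 3: fork(P0) -> P2. 3 ppages; refcounts: pp0:1 pp1:3 pp2:2
Op 4: read(P2, v1) -> 47. No state change.
Op 5: read(P2, v0) -> 100. No state change.
P0: v1 -> pp1 = 47
P1: v1 -> pp1 = 47
P2: v1 -> pp1 = 47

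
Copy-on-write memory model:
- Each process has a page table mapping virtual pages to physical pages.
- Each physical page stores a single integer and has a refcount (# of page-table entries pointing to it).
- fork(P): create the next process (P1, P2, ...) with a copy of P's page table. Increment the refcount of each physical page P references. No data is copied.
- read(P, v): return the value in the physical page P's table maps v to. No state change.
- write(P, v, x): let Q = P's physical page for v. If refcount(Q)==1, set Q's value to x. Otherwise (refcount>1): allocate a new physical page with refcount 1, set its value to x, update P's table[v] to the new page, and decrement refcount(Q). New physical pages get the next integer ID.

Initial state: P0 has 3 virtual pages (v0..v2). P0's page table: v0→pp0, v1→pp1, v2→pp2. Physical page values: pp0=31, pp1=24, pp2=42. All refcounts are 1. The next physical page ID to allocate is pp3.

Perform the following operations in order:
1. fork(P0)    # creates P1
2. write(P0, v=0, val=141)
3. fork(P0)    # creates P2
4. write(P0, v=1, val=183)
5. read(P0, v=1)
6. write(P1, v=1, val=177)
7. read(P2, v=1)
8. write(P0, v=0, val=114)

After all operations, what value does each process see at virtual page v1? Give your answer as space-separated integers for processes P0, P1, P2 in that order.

Op 1: fork(P0) -> P1. 3 ppages; refcounts: pp0:2 pp1:2 pp2:2
Op 2: write(P0, v0, 141). refcount(pp0)=2>1 -> COPY to pp3. 4 ppages; refcounts: pp0:1 pp1:2 pp2:2 pp3:1
Op 3: fork(P0) -> P2. 4 ppages; refcounts: pp0:1 pp1:3 pp2:3 pp3:2
Op 4: write(P0, v1, 183). refcount(pp1)=3>1 -> COPY to pp4. 5 ppages; refcounts: pp0:1 pp1:2 pp2:3 pp3:2 pp4:1
Op 5: read(P0, v1) -> 183. No state change.
Op 6: write(P1, v1, 177). refcount(pp1)=2>1 -> COPY to pp5. 6 ppages; refcounts: pp0:1 pp1:1 pp2:3 pp3:2 pp4:1 pp5:1
Op 7: read(P2, v1) -> 24. No state change.
Op 8: write(P0, v0, 114). refcount(pp3)=2>1 -> COPY to pp6. 7 ppages; refcounts: pp0:1 pp1:1 pp2:3 pp3:1 pp4:1 pp5:1 pp6:1
P0: v1 -> pp4 = 183
P1: v1 -> pp5 = 177
P2: v1 -> pp1 = 24

Answer: 183 177 24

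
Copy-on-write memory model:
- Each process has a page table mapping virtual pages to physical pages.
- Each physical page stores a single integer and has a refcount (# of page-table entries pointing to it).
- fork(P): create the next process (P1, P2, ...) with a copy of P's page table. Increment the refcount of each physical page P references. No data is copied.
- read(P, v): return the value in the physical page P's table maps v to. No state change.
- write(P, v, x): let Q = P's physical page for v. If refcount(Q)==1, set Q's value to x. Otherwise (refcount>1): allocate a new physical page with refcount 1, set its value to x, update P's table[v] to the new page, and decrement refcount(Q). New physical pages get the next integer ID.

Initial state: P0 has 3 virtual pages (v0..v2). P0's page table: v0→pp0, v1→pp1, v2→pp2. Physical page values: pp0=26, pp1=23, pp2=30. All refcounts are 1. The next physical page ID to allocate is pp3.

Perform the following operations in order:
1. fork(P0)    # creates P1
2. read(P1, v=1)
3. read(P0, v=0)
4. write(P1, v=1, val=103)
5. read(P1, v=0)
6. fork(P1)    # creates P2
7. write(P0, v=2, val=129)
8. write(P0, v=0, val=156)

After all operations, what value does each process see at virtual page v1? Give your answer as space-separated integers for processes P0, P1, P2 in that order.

Answer: 23 103 103

Derivation:
Op 1: fork(P0) -> P1. 3 ppages; refcounts: pp0:2 pp1:2 pp2:2
Op 2: read(P1, v1) -> 23. No state change.
Op 3: read(P0, v0) -> 26. No state change.
Op 4: write(P1, v1, 103). refcount(pp1)=2>1 -> COPY to pp3. 4 ppages; refcounts: pp0:2 pp1:1 pp2:2 pp3:1
Op 5: read(P1, v0) -> 26. No state change.
Op 6: fork(P1) -> P2. 4 ppages; refcounts: pp0:3 pp1:1 pp2:3 pp3:2
Op 7: write(P0, v2, 129). refcount(pp2)=3>1 -> COPY to pp4. 5 ppages; refcounts: pp0:3 pp1:1 pp2:2 pp3:2 pp4:1
Op 8: write(P0, v0, 156). refcount(pp0)=3>1 -> COPY to pp5. 6 ppages; refcounts: pp0:2 pp1:1 pp2:2 pp3:2 pp4:1 pp5:1
P0: v1 -> pp1 = 23
P1: v1 -> pp3 = 103
P2: v1 -> pp3 = 103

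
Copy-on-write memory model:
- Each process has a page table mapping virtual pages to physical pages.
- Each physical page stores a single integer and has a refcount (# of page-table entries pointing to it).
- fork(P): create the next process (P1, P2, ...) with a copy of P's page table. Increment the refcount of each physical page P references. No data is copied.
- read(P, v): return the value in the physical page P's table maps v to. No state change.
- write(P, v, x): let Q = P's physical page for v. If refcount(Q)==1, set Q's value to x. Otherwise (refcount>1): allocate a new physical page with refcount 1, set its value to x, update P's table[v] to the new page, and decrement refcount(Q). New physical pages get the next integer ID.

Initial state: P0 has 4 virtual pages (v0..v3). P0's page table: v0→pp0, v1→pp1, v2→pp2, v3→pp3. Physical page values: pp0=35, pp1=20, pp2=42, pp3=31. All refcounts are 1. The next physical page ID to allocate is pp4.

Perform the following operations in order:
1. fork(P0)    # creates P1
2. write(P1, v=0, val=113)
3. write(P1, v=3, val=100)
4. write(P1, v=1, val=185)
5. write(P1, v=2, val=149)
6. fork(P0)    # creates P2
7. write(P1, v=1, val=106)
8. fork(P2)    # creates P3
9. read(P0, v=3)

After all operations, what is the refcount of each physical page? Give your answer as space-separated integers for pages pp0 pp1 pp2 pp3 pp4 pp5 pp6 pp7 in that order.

Answer: 3 3 3 3 1 1 1 1

Derivation:
Op 1: fork(P0) -> P1. 4 ppages; refcounts: pp0:2 pp1:2 pp2:2 pp3:2
Op 2: write(P1, v0, 113). refcount(pp0)=2>1 -> COPY to pp4. 5 ppages; refcounts: pp0:1 pp1:2 pp2:2 pp3:2 pp4:1
Op 3: write(P1, v3, 100). refcount(pp3)=2>1 -> COPY to pp5. 6 ppages; refcounts: pp0:1 pp1:2 pp2:2 pp3:1 pp4:1 pp5:1
Op 4: write(P1, v1, 185). refcount(pp1)=2>1 -> COPY to pp6. 7 ppages; refcounts: pp0:1 pp1:1 pp2:2 pp3:1 pp4:1 pp5:1 pp6:1
Op 5: write(P1, v2, 149). refcount(pp2)=2>1 -> COPY to pp7. 8 ppages; refcounts: pp0:1 pp1:1 pp2:1 pp3:1 pp4:1 pp5:1 pp6:1 pp7:1
Op 6: fork(P0) -> P2. 8 ppages; refcounts: pp0:2 pp1:2 pp2:2 pp3:2 pp4:1 pp5:1 pp6:1 pp7:1
Op 7: write(P1, v1, 106). refcount(pp6)=1 -> write in place. 8 ppages; refcounts: pp0:2 pp1:2 pp2:2 pp3:2 pp4:1 pp5:1 pp6:1 pp7:1
Op 8: fork(P2) -> P3. 8 ppages; refcounts: pp0:3 pp1:3 pp2:3 pp3:3 pp4:1 pp5:1 pp6:1 pp7:1
Op 9: read(P0, v3) -> 31. No state change.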